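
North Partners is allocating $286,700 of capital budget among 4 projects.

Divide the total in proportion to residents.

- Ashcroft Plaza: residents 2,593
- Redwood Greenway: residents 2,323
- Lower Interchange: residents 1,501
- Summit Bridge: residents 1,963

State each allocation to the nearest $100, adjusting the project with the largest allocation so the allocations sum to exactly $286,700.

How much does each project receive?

Ashcroft Plaza: $88,600 · Redwood Greenway: $79,500 · Lower Interchange: $51,400 · Summit Bridge: $67,200

Sum of residents: 8,380.
Unrounded shares: Ashcroft Plaza 2,593/8,380 × $286,700 = 88,712.78; Redwood Greenway 2,323/8,380 × $286,700 = 79,475.43; Lower Interchange 1,501/8,380 × $286,700 = 51,352.83; Summit Bridge 1,963/8,380 × $286,700 = 67,158.96.
After rounding ($100): Ashcroft Plaza $88,700; Redwood Greenway $79,500; Lower Interchange $51,400; Summit Bridge $67,200. Sum = $286,800.
Difference $286,700 − $286,800 = −$100 applied to largest allocation (Ashcroft Plaza): Ashcroft Plaza becomes $88,600.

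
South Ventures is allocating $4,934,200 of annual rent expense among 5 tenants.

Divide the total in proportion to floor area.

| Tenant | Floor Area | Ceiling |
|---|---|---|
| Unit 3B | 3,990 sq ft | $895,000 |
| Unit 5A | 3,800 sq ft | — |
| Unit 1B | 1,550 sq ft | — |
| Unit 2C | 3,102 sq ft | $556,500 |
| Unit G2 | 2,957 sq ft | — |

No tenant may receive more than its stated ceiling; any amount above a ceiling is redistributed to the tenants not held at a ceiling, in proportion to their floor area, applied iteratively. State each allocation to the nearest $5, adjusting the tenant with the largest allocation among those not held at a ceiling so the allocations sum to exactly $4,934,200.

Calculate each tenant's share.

Unit 3B: $895,000; Unit 5A: $1,593,145; Unit 1B: $649,835; Unit 2C: $556,500; Unit G2: $1,239,720

Total floor area = 15,399.
Pro-rata shares before constraints: Unit 3B 1,278,489.38; Unit 5A 1,217,608.94; Unit 1B 496,656.28; Unit 2C 993,953.40; Unit G2 947,492.01.
Capped: Unit 3B ($895,000), Unit 2C ($556,500); balance $3,482,700 reallocated over remaining floor area 8,307.
Remaining shares: Unit 5A 1,593,145.54 → $1,593,145; Unit 1B 649,835.68 → $649,835; Unit G2 1,239,718.78 → $1,239,720.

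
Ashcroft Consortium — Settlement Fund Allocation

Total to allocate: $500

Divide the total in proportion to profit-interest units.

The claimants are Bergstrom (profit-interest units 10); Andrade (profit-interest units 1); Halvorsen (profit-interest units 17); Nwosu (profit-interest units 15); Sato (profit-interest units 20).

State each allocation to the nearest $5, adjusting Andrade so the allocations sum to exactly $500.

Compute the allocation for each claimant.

Sum of profit-interest units: 63.
Unrounded shares: Bergstrom 10/63 × $500 = 79.37; Andrade 1/63 × $500 = 7.94; Halvorsen 17/63 × $500 = 134.92; Nwosu 15/63 × $500 = 119.05; Sato 20/63 × $500 = 158.73.
Rounded to nearest $5: Bergstrom $80; Andrade $10; Halvorsen $135; Nwosu $120; Sato $160. Sum = $505.
Difference $500 − $505 = −$5 applied to Andrade: Andrade becomes $5.

Bergstrom: $80 | Andrade: $5 | Halvorsen: $135 | Nwosu: $120 | Sato: $160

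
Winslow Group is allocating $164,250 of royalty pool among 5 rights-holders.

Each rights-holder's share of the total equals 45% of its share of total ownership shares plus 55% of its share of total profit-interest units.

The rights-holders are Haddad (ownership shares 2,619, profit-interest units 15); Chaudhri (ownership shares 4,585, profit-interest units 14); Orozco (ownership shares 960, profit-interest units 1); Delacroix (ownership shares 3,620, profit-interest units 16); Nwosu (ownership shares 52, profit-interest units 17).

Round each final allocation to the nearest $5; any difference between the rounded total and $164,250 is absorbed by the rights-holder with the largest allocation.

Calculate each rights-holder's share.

Haddad: $37,865 | Chaudhri: $48,705 | Orozco: $7,430 | Delacroix: $45,550 | Nwosu: $24,700

Totals — ownership shares 11,836, profit-interest units 63.
Combined weights (45% ownership shares + 55% profit-interest units): Haddad 0.2305; Chaudhri 0.2965; Orozco 0.0452; Delacroix 0.2773; Nwosu 0.1504.
Proportional shares: Haddad 37,863.85; Chaudhri 48,707.04; Orozco 7,428.86; Delacroix 45,548.74; Nwosu 24,701.51.
After rounding ($5): Haddad $37,865; Chaudhri $48,705; Orozco $7,430; Delacroix $45,550; Nwosu $24,700. Sum = $164,250.
Rounded total matches; no reconciliation needed.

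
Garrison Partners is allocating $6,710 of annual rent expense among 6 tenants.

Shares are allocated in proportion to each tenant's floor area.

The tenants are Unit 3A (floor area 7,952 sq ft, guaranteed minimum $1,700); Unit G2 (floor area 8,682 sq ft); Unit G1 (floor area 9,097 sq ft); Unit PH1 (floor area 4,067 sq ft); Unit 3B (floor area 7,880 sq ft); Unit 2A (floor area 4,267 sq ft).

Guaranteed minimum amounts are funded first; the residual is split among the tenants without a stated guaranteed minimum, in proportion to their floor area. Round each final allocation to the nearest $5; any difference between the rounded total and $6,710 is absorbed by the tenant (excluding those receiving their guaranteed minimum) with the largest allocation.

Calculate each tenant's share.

Fund the minimums — Unit 3A $1,700. Residual $5,010.
Residual split over remaining floor area 33,993: Unit G2 1,279.58 → $1,280; Unit G1 1,340.75 → $1,340; Unit PH1 599.41 → $600; Unit 3B 1,161.38 → $1,160; Unit 2A 628.88 → $630.

Unit 3A: $1,700 · Unit G2: $1,280 · Unit G1: $1,340 · Unit PH1: $600 · Unit 3B: $1,160 · Unit 2A: $630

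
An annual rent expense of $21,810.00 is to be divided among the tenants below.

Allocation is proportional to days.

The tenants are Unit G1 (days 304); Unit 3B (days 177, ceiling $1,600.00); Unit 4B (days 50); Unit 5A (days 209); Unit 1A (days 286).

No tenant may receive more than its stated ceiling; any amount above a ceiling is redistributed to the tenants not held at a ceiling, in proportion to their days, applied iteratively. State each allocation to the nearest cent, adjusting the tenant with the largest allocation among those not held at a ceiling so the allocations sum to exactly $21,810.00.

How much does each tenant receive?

Unit G1: $7,236.56 · Unit 3B: $1,600.00 · Unit 4B: $1,190.22 · Unit 5A: $4,975.14 · Unit 1A: $6,808.08

Combined days = 1,026.
Proportional shares (ignoring caps): Unit G1 6,462.2222; Unit 3B 3,762.5439; Unit 4B 1,062.8655; Unit 5A 4,442.7778; Unit 1A 6,079.5906.
Capped: Unit 3B ($1,600.00); remaining pool $20,210.00 reallocated over remaining days 849.
Redistributed shares: Unit G1 7,236.5607 → $7,236.56; Unit 4B 1,190.2238 → $1,190.22; Unit 5A 4,975.1355 → $4,975.14; Unit 1A 6,808.0801 → $6,808.08.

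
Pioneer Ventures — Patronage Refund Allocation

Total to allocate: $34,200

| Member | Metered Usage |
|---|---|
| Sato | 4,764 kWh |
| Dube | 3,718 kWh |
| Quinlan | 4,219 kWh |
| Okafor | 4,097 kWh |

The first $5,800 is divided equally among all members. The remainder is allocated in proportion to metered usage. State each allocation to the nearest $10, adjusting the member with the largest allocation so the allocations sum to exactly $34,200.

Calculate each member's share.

Equal tier: $5,800 ÷ 4 = $1,450 apiece.
Remainder $28,400 by metered usage (total 16,798): Sato 8,054.39 → $8,050; Dube 6,285.94 → $6,290; Quinlan 7,132.97 → $7,130; Okafor 6,926.71 → $6,930.
Totals: Sato $1,450 + $8,050 = $9,500; Dube $1,450 + $6,290 = $7,740; Quinlan $1,450 + $7,130 = $8,580; Okafor $1,450 + $6,930 = $8,380.

Sato: $9,500 · Dube: $7,740 · Quinlan: $8,580 · Okafor: $8,380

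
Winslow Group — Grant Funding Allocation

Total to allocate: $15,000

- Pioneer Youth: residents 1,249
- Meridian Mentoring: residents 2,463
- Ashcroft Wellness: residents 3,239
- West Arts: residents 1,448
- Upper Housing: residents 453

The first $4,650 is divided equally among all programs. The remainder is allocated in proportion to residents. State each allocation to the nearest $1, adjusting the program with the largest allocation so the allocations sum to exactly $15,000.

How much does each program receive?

Pioneer Youth: $2,390 · Meridian Mentoring: $3,810 · Ashcroft Wellness: $4,717 · West Arts: $2,623 · Upper Housing: $1,460

$4,650 shared equally gives $930 per program.
Remainder $10,350 by residents (total 8,852): Pioneer Youth 1,460.36 → $1,460; Meridian Mentoring 2,879.81 → $2,880; Ashcroft Wellness 3,787.13 → $3,787; West Arts 1,693.04 → $1,693; Upper Housing 529.66 → $530.
Totals: Pioneer Youth $930 + $1,460 = $2,390; Meridian Mentoring $930 + $2,880 = $3,810; Ashcroft Wellness $930 + $3,787 = $4,717; West Arts $930 + $1,693 = $2,623; Upper Housing $930 + $530 = $1,460.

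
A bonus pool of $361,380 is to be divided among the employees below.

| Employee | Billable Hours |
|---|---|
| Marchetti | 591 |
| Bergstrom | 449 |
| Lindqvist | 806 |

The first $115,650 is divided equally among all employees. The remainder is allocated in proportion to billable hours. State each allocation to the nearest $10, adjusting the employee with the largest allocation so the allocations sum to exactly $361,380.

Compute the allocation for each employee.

$115,650 shared equally gives $38,550 per employee.
Remainder $245,730 by billable hours (total 1,846): Marchetti 78,670.87 → $78,670; Bergstrom 59,768.56 → $59,770; Lindqvist 107,290.56 → $107,290.
Totals: Marchetti $38,550 + $78,670 = $117,220; Bergstrom $38,550 + $59,770 = $98,320; Lindqvist $38,550 + $107,290 = $145,840.

Marchetti: $117,220; Bergstrom: $98,320; Lindqvist: $145,840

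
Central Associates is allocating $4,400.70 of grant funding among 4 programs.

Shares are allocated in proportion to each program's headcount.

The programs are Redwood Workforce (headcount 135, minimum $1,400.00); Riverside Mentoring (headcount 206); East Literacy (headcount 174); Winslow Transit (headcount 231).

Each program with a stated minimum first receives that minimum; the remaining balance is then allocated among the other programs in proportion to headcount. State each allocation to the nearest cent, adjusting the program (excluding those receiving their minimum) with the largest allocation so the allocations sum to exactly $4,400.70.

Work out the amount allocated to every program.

Redwood Workforce: $1,400.00 | Riverside Mentoring: $1,011.69 | East Literacy: $854.54 | Winslow Transit: $1,134.47

Fund the minimums — Redwood Workforce $1,400.00. Remaining pool $3,000.70.
Remaining pool split over remaining headcount 611: Riverside Mentoring 1,011.6926 → $1,011.69; East Literacy 854.5365 → $854.54; Winslow Transit 1,134.4709 → $1,134.47.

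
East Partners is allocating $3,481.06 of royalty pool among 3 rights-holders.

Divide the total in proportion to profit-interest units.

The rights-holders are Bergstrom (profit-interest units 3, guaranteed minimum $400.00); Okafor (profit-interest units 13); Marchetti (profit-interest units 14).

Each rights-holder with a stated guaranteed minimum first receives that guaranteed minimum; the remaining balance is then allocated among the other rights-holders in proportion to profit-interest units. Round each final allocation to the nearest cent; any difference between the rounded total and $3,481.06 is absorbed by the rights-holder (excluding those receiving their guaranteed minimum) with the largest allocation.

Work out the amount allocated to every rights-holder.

Minimums first: Bergstrom $400.00. Balance $3,081.06.
Balance split over remaining profit-interest units 27: Okafor 1,483.4733 → $1,483.47; Marchetti 1,597.5867 → $1,597.59.

Bergstrom: $400.00 | Okafor: $1,483.47 | Marchetti: $1,597.59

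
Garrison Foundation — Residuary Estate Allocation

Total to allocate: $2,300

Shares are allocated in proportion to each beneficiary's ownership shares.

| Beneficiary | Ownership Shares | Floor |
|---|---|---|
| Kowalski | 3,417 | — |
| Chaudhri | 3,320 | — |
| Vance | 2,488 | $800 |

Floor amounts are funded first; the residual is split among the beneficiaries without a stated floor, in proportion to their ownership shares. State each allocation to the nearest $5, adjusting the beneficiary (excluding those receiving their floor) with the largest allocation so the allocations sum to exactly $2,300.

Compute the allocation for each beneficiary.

Fund the minimums — Vance $800. Residual $1,500.
Residual split over remaining ownership shares 6,737: Kowalski 760.80 → $760; Chaudhri 739.20 → $740.

Kowalski: $760 · Chaudhri: $740 · Vance: $800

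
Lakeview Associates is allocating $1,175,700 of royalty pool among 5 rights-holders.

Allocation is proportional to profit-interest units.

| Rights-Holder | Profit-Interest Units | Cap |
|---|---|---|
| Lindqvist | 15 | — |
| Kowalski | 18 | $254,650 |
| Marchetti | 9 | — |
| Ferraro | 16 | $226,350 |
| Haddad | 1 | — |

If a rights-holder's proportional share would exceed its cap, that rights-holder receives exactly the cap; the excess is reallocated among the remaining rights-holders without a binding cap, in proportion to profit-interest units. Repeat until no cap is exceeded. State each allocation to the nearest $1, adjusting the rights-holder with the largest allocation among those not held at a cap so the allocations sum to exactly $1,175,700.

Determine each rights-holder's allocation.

Profit-interest units total: 59.
Pro-rata shares before constraints: Lindqvist 298,906.78; Kowalski 358,688.14; Marchetti 179,344.07; Ferraro 318,833.90; Haddad 19,927.12.
Held at cap: Kowalski ($254,650), Ferraro ($226,350); balance $694,700 reallocated over remaining profit-interest units 25.
Redistributed shares: Lindqvist 416,820.00 → $416,820; Marchetti 250,092.00 → $250,092; Haddad 27,788.00 → $27,788.

Lindqvist: $416,820 · Kowalski: $254,650 · Marchetti: $250,092 · Ferraro: $226,350 · Haddad: $27,788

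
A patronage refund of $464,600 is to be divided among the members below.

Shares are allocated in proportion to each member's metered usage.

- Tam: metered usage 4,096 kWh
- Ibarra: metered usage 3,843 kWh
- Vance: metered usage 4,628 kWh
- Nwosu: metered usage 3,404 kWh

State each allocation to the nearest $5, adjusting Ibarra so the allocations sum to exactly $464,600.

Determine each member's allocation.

Metered usage total: 15,971.
Pro-rata amounts: Tam 4,096/15,971 × $464,600 = 119,153.57; Ibarra 3,843/15,971 × $464,600 = 111,793.74; Vance 4,628/15,971 × $464,600 = 134,629.57; Nwosu 3,404/15,971 × $464,600 = 99,023.13.
After rounding ($5): Tam $119,155; Ibarra $111,795; Vance $134,630; Nwosu $99,025. Sum = $464,605.
Difference $464,600 − $464,605 = −$5 applied to Ibarra: Ibarra becomes $111,790.

Tam: $119,155; Ibarra: $111,790; Vance: $134,630; Nwosu: $99,025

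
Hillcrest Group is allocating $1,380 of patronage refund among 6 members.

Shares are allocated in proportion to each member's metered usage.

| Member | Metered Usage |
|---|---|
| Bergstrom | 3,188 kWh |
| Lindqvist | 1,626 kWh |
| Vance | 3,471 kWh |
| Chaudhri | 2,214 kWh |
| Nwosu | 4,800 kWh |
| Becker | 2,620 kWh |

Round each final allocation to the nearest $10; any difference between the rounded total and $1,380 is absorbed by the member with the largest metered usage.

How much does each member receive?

Bergstrom: $250 · Lindqvist: $130 · Vance: $270 · Chaudhri: $170 · Nwosu: $360 · Becker: $200

Metered usage total: 17,919.
Pro-rata amounts: Bergstrom 3,188/17,919 × $1,380 = 245.52; Lindqvist 1,626/17,919 × $1,380 = 125.22; Vance 3,471/17,919 × $1,380 = 267.31; Chaudhri 2,214/17,919 × $1,380 = 170.51; Nwosu 4,800/17,919 × $1,380 = 369.66; Becker 2,620/17,919 × $1,380 = 201.77.
At nearest $10: Bergstrom $250; Lindqvist $130; Vance $270; Chaudhri $170; Nwosu $370; Becker $200. Sum = $1,390.
Difference $1,380 − $1,390 = −$10 applied to largest metered usage (Nwosu): Nwosu becomes $360.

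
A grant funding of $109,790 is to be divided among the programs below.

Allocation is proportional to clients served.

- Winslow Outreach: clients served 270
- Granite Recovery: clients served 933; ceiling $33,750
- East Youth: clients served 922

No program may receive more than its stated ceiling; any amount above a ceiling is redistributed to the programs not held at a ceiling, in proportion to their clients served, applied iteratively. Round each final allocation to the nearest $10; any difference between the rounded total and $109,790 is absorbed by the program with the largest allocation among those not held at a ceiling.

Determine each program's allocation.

Total clients served = 2,125.
Pro-rata shares before constraints: Winslow Outreach 13,949.79; Granite Recovery 48,204.27; East Youth 47,635.94.
Held at cap: Granite Recovery ($33,750); balance $76,040 reallocated over remaining clients served 1,192.
Redistributed shares: Winslow Outreach 17,223.83 → $17,220; East Youth 58,816.17 → $58,820.

Winslow Outreach: $17,220; Granite Recovery: $33,750; East Youth: $58,820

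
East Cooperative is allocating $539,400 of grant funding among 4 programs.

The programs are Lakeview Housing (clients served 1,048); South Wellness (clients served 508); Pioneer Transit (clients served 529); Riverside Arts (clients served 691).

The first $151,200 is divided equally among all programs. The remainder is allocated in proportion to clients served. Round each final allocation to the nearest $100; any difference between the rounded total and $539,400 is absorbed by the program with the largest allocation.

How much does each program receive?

First tranche $151,200 split equally: $37,800 each.
Remainder $388,200 by clients served (total 2,776): Lakeview Housing 146,553.89 → $146,600; South Wellness 71,039.48 → $71,000; Pioneer Transit 73,976.15 → $74,000; Riverside Arts 96,630.48 → $96,600.
Totals: Lakeview Housing $37,800 + $146,600 = $184,400; South Wellness $37,800 + $71,000 = $108,800; Pioneer Transit $37,800 + $74,000 = $111,800; Riverside Arts $37,800 + $96,600 = $134,400.

Lakeview Housing: $184,400 · South Wellness: $108,800 · Pioneer Transit: $111,800 · Riverside Arts: $134,400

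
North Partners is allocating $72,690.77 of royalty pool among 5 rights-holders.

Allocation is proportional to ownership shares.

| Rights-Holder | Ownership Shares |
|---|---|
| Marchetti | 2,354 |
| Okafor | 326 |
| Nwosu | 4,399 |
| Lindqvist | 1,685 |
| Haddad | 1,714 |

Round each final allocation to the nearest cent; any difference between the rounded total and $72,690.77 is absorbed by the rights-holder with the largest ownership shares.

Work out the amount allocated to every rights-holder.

Marchetti: $16,330.80 | Okafor: $2,261.61 | Nwosu: $30,517.91 | Lindqvist: $11,689.63 | Haddad: $11,890.82

Total ownership shares = 2,354 + 326 + 4,399 + 1,685 + 1,714 = 10,478.
Proportional shares: Marchetti 16,330.7952; Okafor 2,261.6140; Nwosu 30,517.9135; Lindqvist 11,689.6304; Haddad 11,890.8169.
At nearest cent: Marchetti $16,330.80; Okafor $2,261.61; Nwosu $30,517.91; Lindqvist $11,689.63; Haddad $11,890.82. Sum = $72,690.77.
No rounding difference to absorb.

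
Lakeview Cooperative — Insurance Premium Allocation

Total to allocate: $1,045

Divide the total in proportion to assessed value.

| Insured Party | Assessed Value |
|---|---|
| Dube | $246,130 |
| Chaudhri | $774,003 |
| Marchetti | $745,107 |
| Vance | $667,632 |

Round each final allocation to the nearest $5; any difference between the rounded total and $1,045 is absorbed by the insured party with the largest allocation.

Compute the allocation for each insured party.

Assessed value total: 2,432,872.
Pro-rata amounts: Dube 246,130/2,432,872 × $1,045 = 105.72; Chaudhri 774,003/2,432,872 × $1,045 = 332.46; Marchetti 745,107/2,432,872 × $1,045 = 320.05; Vance 667,632/2,432,872 × $1,045 = 286.77.
Rounded to nearest $5: Dube $105; Chaudhri $330; Marchetti $320; Vance $285. Sum = $1,040.
Difference $1,045 − $1,040 = +$5 applied to largest allocation (Chaudhri): Chaudhri becomes $335.

Dube: $105 | Chaudhri: $335 | Marchetti: $320 | Vance: $285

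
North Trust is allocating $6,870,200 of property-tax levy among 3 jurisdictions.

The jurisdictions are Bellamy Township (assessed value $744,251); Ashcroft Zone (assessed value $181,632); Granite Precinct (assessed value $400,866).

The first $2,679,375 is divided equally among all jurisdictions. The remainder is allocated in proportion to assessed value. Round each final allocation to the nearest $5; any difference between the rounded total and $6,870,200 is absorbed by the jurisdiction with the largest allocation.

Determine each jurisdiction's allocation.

$2,679,375 shared equally gives $893,125 per jurisdiction.
Remainder $4,190,825 by assessed value (total 1,326,749): Bellamy Township 2,350,878.50 → $2,350,880; Ashcroft Zone 573,724.14 → $573,725; Granite Precinct 1,266,222.36 → $1,266,220.
Totals: Bellamy Township $893,125 + $2,350,880 = $3,244,005; Ashcroft Zone $893,125 + $573,725 = $1,466,850; Granite Precinct $893,125 + $1,266,220 = $2,159,345.

Bellamy Township: $3,244,005 | Ashcroft Zone: $1,466,850 | Granite Precinct: $2,159,345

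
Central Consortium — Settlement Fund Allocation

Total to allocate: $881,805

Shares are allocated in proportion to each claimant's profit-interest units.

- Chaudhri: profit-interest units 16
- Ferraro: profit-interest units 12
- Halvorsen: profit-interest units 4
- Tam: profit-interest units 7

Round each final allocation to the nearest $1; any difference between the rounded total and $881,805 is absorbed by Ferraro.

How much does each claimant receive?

Combined profit-interest units = 39.
Pro-rata amounts: Chaudhri 16/39 × $881,805 = 361,766.15; Ferraro 12/39 × $881,805 = 271,324.62; Halvorsen 4/39 × $881,805 = 90,441.54; Tam 7/39 × $881,805 = 158,272.69.
Rounded to nearest $1: Chaudhri $361,766; Ferraro $271,325; Halvorsen $90,442; Tam $158,273. Sum = $881,806.
Difference $881,805 − $881,806 = −$1 applied to Ferraro: Ferraro becomes $271,324.

Chaudhri: $361,766 · Ferraro: $271,324 · Halvorsen: $90,442 · Tam: $158,273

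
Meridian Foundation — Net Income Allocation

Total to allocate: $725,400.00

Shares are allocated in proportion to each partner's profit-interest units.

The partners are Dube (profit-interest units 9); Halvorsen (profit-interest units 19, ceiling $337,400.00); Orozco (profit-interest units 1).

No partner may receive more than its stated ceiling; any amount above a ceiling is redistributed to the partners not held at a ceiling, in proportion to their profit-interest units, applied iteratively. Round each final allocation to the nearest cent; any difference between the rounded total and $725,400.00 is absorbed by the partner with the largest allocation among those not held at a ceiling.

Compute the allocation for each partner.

Profit-interest units total: 29.
Proportional shares (ignoring caps): Dube 225,124.1379; Halvorsen 475,262.0690; Orozco 25,013.7931.
Held at cap: Halvorsen ($337,400.00); residual $388,000.00 reallocated over remaining profit-interest units 10.
Shares after redistribution: Dube 349,200.0000 → $349,200.00; Orozco 38,800.0000 → $38,800.00.

Dube: $349,200.00 · Halvorsen: $337,400.00 · Orozco: $38,800.00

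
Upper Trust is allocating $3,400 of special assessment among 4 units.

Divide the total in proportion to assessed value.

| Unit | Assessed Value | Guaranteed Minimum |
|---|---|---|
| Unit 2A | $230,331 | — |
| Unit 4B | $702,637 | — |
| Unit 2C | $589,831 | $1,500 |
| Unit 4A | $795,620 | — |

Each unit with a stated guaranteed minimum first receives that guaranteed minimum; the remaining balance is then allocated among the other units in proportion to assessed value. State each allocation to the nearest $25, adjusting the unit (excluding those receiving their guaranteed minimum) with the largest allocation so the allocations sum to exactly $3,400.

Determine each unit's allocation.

Unit 2A: $250; Unit 4B: $775; Unit 2C: $1,500; Unit 4A: $875

Fund the minimums — Unit 2C $1,500. Balance $1,900.
Balance split over remaining assessed value 1,728,588: Unit 2A 253.17 → $250; Unit 4B 772.31 → $775; Unit 4A 874.52 → $875.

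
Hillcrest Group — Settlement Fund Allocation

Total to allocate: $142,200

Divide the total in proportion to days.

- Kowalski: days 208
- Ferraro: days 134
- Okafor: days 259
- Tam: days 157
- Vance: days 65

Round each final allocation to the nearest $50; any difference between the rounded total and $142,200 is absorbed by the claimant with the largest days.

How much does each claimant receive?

Days total: 208 + 134 + 259 + 157 + 65 = 823.
Pro-rata amounts: Kowalski 35,938.76; Ferraro 23,152.86; Okafor 44,750.67; Tam 27,126.85; Vance 11,230.86.
At nearest $50: Kowalski $35,950; Ferraro $23,150; Okafor $44,750; Tam $27,150; Vance $11,250. Sum = $142,250.
Difference $142,200 − $142,250 = −$50 applied to largest days (Okafor): Okafor becomes $44,700.

Kowalski: $35,950 | Ferraro: $23,150 | Okafor: $44,700 | Tam: $27,150 | Vance: $11,250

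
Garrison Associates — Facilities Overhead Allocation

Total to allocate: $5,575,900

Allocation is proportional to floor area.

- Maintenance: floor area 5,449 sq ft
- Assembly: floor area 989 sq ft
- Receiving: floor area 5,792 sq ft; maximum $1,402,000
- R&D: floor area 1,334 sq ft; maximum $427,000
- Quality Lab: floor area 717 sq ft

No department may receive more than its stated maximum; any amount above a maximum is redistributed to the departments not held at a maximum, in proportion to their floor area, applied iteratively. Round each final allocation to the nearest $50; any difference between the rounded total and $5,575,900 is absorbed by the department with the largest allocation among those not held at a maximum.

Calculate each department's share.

Maintenance: $2,853,500 · Assembly: $517,900 · Receiving: $1,402,000 · R&D: $427,000 · Quality Lab: $375,500

Sum of floor area: 14,281.
Pro-rata shares before constraints: Maintenance 2,127,517.62; Assembly 386,146.99; Receiving 2,261,439.17; R&D 520,849.42; Quality Lab 279,946.80.
Held at cap: Receiving ($1,402,000), R&D ($427,000); remaining pool $3,746,900 reallocated over remaining floor area 7,155.
Redistributed shares: Maintenance 2,853,509.17 → $2,853,500; Assembly 517,915.32 → $517,900; Quality Lab 375,475.51 → $375,500.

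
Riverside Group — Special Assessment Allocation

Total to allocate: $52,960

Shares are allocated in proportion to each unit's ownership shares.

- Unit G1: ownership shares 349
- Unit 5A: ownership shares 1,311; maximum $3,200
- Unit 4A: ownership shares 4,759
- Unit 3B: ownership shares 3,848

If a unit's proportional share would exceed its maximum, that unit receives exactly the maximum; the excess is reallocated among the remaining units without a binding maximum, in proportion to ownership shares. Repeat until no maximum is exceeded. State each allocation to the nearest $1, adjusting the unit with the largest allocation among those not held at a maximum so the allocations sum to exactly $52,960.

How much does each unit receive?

Combined ownership shares = 10,267.
Pro-rata shares before constraints: Unit G1 1,800.24; Unit 5A 6,762.497; Unit 4A 24,548.23; Unit 3B 19,849.04.
Cap binds for Unit 5A ($3,200); residual $49,760 reallocated over remaining ownership shares 8,956.
Shares after redistribution: Unit G1 1,939.06 → $1,939; Unit 4A 26,441.25 → $26,441; Unit 3B 21,379.69 → $21,380.

Unit G1: $1,939 · Unit 5A: $3,200 · Unit 4A: $26,441 · Unit 3B: $21,380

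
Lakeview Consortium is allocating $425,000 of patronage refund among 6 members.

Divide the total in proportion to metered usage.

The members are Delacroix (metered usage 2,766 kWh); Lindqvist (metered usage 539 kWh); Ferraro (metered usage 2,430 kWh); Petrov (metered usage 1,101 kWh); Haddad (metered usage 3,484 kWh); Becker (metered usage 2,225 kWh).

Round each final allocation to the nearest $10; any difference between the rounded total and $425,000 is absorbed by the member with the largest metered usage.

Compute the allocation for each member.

Metered usage total: 2,766 + 539 + 2,430 + 1,101 + 3,484 + 2,225 = 12,545.
Proportional shares: Delacroix 93,706.66; Lindqvist 18,260.26; Ferraro 82,323.63; Petrov 37,299.72; Haddad 118,031.09; Becker 75,378.64.
At nearest $10: Delacroix $93,710; Lindqvist $18,260; Ferraro $82,320; Petrov $37,300; Haddad $118,030; Becker $75,380. Sum = $425,000.
Rounded total matches; no reconciliation needed.

Delacroix: $93,710; Lindqvist: $18,260; Ferraro: $82,320; Petrov: $37,300; Haddad: $118,030; Becker: $75,380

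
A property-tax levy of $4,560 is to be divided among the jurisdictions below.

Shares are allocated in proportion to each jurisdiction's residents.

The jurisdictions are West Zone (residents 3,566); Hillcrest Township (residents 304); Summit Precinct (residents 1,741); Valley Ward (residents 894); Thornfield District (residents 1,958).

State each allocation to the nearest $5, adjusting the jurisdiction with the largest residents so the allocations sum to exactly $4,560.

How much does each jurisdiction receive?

Sum of residents: 3,566 + 304 + 1,741 + 894 + 1,958 = 8,463.
Unrounded shares: West Zone 1,921.42; Hillcrest Township 163.80; Summit Precinct 938.08; Valley Ward 481.70; Thornfield District 1,055.00.
At nearest $5: West Zone $1,920; Hillcrest Township $165; Summit Precinct $940; Valley Ward $480; Thornfield District $1,055. Sum = $4,560.
No rounding difference to absorb.

West Zone: $1,920 | Hillcrest Township: $165 | Summit Precinct: $940 | Valley Ward: $480 | Thornfield District: $1,055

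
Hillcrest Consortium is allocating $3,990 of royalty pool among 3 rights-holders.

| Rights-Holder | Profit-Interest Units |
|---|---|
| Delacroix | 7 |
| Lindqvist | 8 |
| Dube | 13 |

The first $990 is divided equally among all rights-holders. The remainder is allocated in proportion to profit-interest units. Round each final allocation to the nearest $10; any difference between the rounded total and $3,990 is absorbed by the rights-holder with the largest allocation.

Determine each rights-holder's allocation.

Delacroix: $1,080 | Lindqvist: $1,190 | Dube: $1,720

First tranche $990 split equally: $330 each.
Remainder $3,000 by profit-interest units (total 28): Delacroix 750.00 → $750; Lindqvist 857.14 → $860; Dube 1,392.86 → $1,390.
Totals: Delacroix $330 + $750 = $1,080; Lindqvist $330 + $860 = $1,190; Dube $330 + $1,390 = $1,720.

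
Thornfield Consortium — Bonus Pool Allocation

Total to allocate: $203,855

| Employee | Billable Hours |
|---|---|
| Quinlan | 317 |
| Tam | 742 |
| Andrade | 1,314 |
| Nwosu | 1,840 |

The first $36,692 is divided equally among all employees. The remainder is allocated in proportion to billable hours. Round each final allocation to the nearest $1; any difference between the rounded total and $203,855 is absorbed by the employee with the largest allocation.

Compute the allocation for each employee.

$36,692 shared equally gives $9,173 per employee.
Remainder $167,163 by billable hours (total 4,213): Quinlan 12,577.89 → $12,578; Tam 29,441.00 → $29,441; Andrade 52,136.76 → $52,137; Nwosu 73,007.34 → $73,007.
Totals: Quinlan $9,173 + $12,578 = $21,751; Tam $9,173 + $29,441 = $38,614; Andrade $9,173 + $52,137 = $61,310; Nwosu $9,173 + $73,007 = $82,180.

Quinlan: $21,751 | Tam: $38,614 | Andrade: $61,310 | Nwosu: $82,180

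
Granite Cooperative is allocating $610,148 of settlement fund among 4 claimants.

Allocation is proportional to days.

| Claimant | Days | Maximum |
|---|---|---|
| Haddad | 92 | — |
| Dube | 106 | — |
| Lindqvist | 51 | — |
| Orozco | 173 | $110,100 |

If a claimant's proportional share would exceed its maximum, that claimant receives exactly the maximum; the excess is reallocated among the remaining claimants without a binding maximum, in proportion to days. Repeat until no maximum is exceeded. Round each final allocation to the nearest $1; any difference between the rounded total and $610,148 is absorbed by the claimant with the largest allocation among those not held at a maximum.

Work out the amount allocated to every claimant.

Combined days = 422.
Proportional shares (ignoring caps): Haddad 133,018.05; Dube 153,259.92; Lindqvist 73,738.27; Orozco 250,131.76.
Cap binds for Orozco ($110,100); balance $500,048 reallocated over remaining days 249.
Redistributed shares: Haddad 184,756.69 → $184,757; Dube 212,871.84 → $212,872; Lindqvist 102,419.47 → $102,419.

Haddad: $184,757 | Dube: $212,872 | Lindqvist: $102,419 | Orozco: $110,100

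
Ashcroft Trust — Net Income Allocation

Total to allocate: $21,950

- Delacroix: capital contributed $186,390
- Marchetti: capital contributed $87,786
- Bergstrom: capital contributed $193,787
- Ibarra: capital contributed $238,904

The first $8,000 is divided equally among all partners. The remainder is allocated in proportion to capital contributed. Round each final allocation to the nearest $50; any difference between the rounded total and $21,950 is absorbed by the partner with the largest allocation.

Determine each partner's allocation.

Equal tier: $8,000 ÷ 4 = $2,000 apiece.
Remainder $13,950 by capital contributed (total 706,867): Delacroix 3,678.40 → $3,700; Marchetti 1,732.45 → $1,750; Bergstrom 3,824.38 → $3,800; Ibarra 4,714.76 → $4,700.
Totals: Delacroix $2,000 + $3,700 = $5,700; Marchetti $2,000 + $1,750 = $3,750; Bergstrom $2,000 + $3,800 = $5,800; Ibarra $2,000 + $4,700 = $6,700.

Delacroix: $5,700 | Marchetti: $3,750 | Bergstrom: $5,800 | Ibarra: $6,700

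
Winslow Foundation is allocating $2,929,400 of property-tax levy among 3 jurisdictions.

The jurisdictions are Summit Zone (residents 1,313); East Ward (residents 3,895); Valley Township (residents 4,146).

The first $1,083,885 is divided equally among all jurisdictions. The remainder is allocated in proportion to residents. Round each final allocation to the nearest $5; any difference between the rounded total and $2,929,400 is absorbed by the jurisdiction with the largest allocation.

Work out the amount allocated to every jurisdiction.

Summit Zone: $620,345 · East Ward: $1,129,765 · Valley Township: $1,179,290

Equal tier: $1,083,885 ÷ 3 = $361,295 apiece.
Remainder $1,845,515 by residents (total 9,354): Summit Zone 259,050.80 → $259,050; East Ward 768,471.34 → $768,470; Valley Township 817,992.86 → $817,995.
Totals: Summit Zone $361,295 + $259,050 = $620,345; East Ward $361,295 + $768,470 = $1,129,765; Valley Township $361,295 + $817,995 = $1,179,290.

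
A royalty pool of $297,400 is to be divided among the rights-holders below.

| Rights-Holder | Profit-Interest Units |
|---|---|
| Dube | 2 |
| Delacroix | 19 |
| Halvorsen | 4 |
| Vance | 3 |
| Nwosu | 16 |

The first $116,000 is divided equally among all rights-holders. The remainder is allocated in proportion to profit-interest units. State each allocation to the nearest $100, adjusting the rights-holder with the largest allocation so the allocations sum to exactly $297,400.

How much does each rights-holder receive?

$116,000 shared equally gives $23,200 per rights-holder.
Remainder $181,400 by profit-interest units (total 44): Dube 8,245.45 → $8,200; Delacroix 78,331.82 → $78,300; Halvorsen 16,490.91 → $16,500; Vance 12,368.18 → $12,400; Nwosu 65,963.64 → $66,000.
Totals: Dube $23,200 + $8,200 = $31,400; Delacroix $23,200 + $78,300 = $101,500; Halvorsen $23,200 + $16,500 = $39,700; Vance $23,200 + $12,400 = $35,600; Nwosu $23,200 + $66,000 = $89,200.

Dube: $31,400 | Delacroix: $101,500 | Halvorsen: $39,700 | Vance: $35,600 | Nwosu: $89,200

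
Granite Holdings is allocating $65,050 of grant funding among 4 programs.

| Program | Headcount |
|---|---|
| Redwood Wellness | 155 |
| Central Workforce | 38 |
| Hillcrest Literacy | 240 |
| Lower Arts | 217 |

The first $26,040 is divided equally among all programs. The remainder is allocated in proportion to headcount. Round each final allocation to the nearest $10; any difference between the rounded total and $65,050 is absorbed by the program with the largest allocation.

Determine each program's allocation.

Redwood Wellness: $15,810 | Central Workforce: $8,790 | Hillcrest Literacy: $20,920 | Lower Arts: $19,530

$26,040 shared equally gives $6,510 per program.
Remainder $39,010 by headcount (total 650): Redwood Wellness 9,302.38 → $9,300; Central Workforce 2,280.58 → $2,280; Hillcrest Literacy 14,403.69 → $14,400; Lower Arts 13,023.34 → $13,020.
Rounding difference +$10 on remainder applied to Hillcrest Literacy.
Totals: Redwood Wellness $6,510 + $9,300 = $15,810; Central Workforce $6,510 + $2,280 = $8,790; Hillcrest Literacy $6,510 + $14,410 = $20,920; Lower Arts $6,510 + $13,020 = $19,530.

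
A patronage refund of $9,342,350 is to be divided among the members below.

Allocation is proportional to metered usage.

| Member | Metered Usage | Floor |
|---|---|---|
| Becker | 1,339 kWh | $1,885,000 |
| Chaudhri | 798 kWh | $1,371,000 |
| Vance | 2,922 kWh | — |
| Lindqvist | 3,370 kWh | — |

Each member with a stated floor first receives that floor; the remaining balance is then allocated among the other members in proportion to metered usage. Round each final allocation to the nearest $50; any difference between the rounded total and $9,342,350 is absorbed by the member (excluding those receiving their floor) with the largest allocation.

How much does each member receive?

Becker: $1,885,000 · Chaudhri: $1,371,000 · Vance: $2,826,500 · Lindqvist: $3,259,850

Minimums first: Becker $1,885,000; Chaudhri $1,371,000. Balance $6,086,350.
Balance split over remaining metered usage 6,292: Vance 2,826,496.30 → $2,826,500; Lindqvist 3,259,853.70 → $3,259,850.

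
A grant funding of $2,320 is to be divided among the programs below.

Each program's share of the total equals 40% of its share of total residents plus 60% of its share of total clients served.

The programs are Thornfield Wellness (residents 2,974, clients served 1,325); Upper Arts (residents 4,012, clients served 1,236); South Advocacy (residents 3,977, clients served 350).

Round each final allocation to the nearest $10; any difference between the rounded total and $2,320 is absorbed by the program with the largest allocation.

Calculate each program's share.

Thornfield Wellness: $890; Upper Arts: $930; South Advocacy: $500

Residents total 10,963; clients served total 2,911.
Combined weights (40% residents + 60% clients served): Thornfield Wellness 0.3816; Upper Arts 0.4011; South Advocacy 0.2172.
Unrounded shares: Thornfield Wellness 885.34; Upper Arts 930.65; South Advocacy 504.01.
After rounding ($10): Thornfield Wellness $890; Upper Arts $930; South Advocacy $500. Sum = $2,320.
Sum already equals the total — no adjustment.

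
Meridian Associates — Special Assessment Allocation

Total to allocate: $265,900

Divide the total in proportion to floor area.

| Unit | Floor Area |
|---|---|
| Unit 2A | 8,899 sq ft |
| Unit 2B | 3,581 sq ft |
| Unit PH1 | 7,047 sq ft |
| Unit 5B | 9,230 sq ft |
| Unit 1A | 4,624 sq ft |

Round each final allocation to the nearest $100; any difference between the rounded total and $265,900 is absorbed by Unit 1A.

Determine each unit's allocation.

Unit 2A: $70,900 | Unit 2B: $28,500 | Unit PH1: $56,100 | Unit 5B: $73,500 | Unit 1A: $36,900

Floor area total: 33,381.
Proportional shares: Unit 2A 8,899/33,381 × $265,900 = 70,885.96; Unit 2B 3,581/33,381 × $265,900 = 28,524.85; Unit PH1 7,047/33,381 × $265,900 = 56,133.65; Unit 5B 9,230/33,381 × $265,900 = 73,522.57; Unit 1A 4,624/33,381 × $265,900 = 36,832.98.
After rounding ($100): Unit 2A $70,900; Unit 2B $28,500; Unit PH1 $56,100; Unit 5B $73,500; Unit 1A $36,800. Sum = $265,800.
Difference $265,900 − $265,800 = +$100 applied to Unit 1A: Unit 1A becomes $36,900.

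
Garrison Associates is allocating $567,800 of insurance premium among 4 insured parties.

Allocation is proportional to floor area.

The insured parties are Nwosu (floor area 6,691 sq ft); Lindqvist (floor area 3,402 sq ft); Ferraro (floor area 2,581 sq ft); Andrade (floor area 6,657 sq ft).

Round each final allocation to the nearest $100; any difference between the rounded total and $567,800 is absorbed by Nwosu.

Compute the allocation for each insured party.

Nwosu: $196,600; Lindqvist: $99,900; Ferraro: $75,800; Andrade: $195,500

Sum of floor area: 19,331.
Raw shares: Nwosu 6,691/19,331 × $567,800 = 196,531.47; Lindqvist 3,402/19,331 × $567,800 = 99,925.28; Ferraro 2,581/19,331 × $567,800 = 75,810.45; Andrade 6,657/19,331 × $567,800 = 195,532.80.
After rounding ($100): Nwosu $196,500; Lindqvist $99,900; Ferraro $75,800; Andrade $195,500. Sum = $567,700.
Difference $567,800 − $567,700 = +$100 applied to Nwosu: Nwosu becomes $196,600.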